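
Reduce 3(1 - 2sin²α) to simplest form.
3(1 - 2sin²α) = 3(cos(2α)) (using Double angle)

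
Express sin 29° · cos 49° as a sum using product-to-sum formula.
sin 29° cos 49° = (1/2)[sin(29°+49°) + sin(29°-49°)]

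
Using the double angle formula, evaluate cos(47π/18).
cos(47π/18) = cos²47π/36 - sin²47π/36 = -0.342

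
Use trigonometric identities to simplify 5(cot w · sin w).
5(cot w · sin w) = 5(cos w) (using Quotient identity)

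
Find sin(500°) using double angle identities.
sin(500°) = 2 sin 250° cos 250° = 0.6428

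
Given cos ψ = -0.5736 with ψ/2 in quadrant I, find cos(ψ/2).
cos(ψ/2) = ±√((1 + cos ψ)/2); positive since ψ/2 ∈ QI, so cos(ψ/2) = 0.4617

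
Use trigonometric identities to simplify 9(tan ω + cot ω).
9(tan ω + cot ω) = 9(sec ω csc ω) (using Quotient identities)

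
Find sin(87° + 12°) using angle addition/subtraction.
sin(87° + 12°) = sin 87° cos 12° + cos 87° sin 12° = 0.9877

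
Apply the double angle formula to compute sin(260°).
sin(260°) = 2 sin 130° cos 130° = -0.9848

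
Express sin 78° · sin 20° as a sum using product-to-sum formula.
sin 78° sin 20° = (1/2)[cos(78°-20°) - cos(78°+20°)]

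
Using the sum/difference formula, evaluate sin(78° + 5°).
sin(78° + 5°) = sin 78° cos 5° + cos 78° sin 5° = 0.9925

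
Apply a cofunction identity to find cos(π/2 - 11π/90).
cos(π/2 - 11π/90) = sin(11π/90) = 0.3746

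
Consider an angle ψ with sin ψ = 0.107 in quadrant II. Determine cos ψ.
cos ψ = ±√(1 - sin²ψ) = -0.9943 (negative in QII)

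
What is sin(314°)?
sin(314°) = -0.7193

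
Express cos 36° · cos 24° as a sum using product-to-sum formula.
cos 36° cos 24° = (1/2)[cos(36°-24°) + cos(36°+24°)]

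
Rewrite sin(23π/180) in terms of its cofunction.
sin(23π/180) = cos(π/2 - 23π/180) = cos(67π/180)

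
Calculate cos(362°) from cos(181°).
cos(362°) = cos²181° - sin²181° = 0.9994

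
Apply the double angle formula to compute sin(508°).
sin(508°) = 2 sin 254° cos 254° = 0.5299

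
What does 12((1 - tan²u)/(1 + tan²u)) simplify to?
12((1 - tan²u)/(1 + tan²u)) = 12(cos(2u)) (using Double angle)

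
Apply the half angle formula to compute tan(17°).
tan(17°) = sin 34° / (1 + cos 34°) = 0.3057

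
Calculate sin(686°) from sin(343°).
sin(686°) = 2 sin 343° cos 343° = -0.5592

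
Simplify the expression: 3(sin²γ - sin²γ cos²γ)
3(sin²γ - sin²γ cos²γ) = 3(sin⁴γ) (using Factoring)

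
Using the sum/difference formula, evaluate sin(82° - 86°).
sin(82° - 86°) = sin 82° cos 86° - cos 82° sin 86° = -0.06976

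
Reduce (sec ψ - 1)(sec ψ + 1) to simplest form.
(sec ψ - 1)(sec ψ + 1) = tan²ψ (using Diff. of squares)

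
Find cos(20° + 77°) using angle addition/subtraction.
cos(20° + 77°) = cos 20° cos 77° - sin 20° sin 77° = -0.1219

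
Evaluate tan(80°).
tan(80°) = 5.671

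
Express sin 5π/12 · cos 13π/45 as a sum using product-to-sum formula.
sin 5π/12 cos 13π/45 = (1/2)[sin(5π/12+13π/45) + sin(5π/12-13π/45)]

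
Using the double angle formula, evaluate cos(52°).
cos(52°) = 2cos²26° - 1 = 0.6157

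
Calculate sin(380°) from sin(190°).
sin(380°) = 2 sin 190° cos 190° = 0.342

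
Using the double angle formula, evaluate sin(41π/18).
sin(41π/18) = 2 sin 41π/36 cos 41π/36 = 0.766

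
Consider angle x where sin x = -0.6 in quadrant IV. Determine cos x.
cos x = √(1 - sin²x) = 0.8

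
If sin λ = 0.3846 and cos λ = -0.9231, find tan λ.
tan λ = sin λ / cos λ = -0.4166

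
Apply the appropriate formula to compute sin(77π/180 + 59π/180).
sin(77π/180 + 59π/180) = sin 77π/180 cos 59π/180 + cos 77π/180 sin 59π/180 = 0.6947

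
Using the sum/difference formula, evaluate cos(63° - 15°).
cos(63° - 15°) = cos 63° cos 15° + sin 63° sin 15° = 0.6691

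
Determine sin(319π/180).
sin(319π/180) = -0.6561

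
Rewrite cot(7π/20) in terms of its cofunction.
cot(7π/20) = tan(π/2 - 7π/20) = tan(3π/20)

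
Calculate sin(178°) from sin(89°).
sin(178°) = 2 sin 89° cos 89° = 0.0349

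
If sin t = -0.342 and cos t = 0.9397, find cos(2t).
cos(2t) = cos²t - sin²t = 0.7661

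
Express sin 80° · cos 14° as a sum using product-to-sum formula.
sin 80° cos 14° = (1/2)[sin(80°+14°) + sin(80°-14°)]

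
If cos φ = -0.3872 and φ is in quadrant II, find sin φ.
sin φ = 0.922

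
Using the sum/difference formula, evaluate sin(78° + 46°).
sin(78° + 46°) = sin 78° cos 46° + cos 78° sin 46° = 0.829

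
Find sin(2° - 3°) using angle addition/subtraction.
sin(2° - 3°) = sin 2° cos 3° - cos 2° sin 3° = -0.01745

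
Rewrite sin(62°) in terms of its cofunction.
sin(62°) = cos(90° - 62°) = cos(28°)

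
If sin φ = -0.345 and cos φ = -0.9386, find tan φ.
tan φ = sin φ / cos φ = 0.3676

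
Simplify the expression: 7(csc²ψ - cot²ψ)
7(csc²ψ - cot²ψ) = 7 (using Pythagorean identity)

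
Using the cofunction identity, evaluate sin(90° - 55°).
sin(90° - 55°) = cos(55°) = 0.5736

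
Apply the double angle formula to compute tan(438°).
tan(438°) = 2 tan 219° / (1 - tan²219°) = 4.705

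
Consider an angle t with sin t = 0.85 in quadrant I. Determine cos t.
cos t = √(1 - sin²t) = 0.5268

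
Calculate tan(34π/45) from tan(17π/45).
tan(34π/45) = 2 tan 17π/45 / (1 - tan²17π/45) = -0.9657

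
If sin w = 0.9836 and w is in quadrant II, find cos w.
cos w = -0.1804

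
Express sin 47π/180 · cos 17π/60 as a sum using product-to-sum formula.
sin 47π/180 cos 17π/60 = (1/2)[sin(47π/180+17π/60) + sin(47π/180-17π/60)]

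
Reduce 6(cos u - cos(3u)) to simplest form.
6(cos u - cos(3u)) = 6(2 sin(2u) sin u) (using Sum-to-product)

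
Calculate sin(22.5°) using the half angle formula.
sin(22.5°) = √((1 - cos 45°)/2) = √(2-√2)/2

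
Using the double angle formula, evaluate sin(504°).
sin(504°) = 2 sin 252° cos 252° = 0.5878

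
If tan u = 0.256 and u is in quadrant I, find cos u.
cos u = 0.9688 (using tan²u + 1 = sec²u)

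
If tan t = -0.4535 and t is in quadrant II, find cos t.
cos t = -0.9107 (using tan²t + 1 = sec²t)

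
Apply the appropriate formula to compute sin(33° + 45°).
sin(33° + 45°) = sin 33° cos 45° + cos 33° sin 45° = 0.9781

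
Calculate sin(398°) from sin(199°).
sin(398°) = 2 sin 199° cos 199° = 0.6157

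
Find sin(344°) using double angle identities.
sin(344°) = 2 sin 172° cos 172° = -0.2756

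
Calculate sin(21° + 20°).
sin(21° + 20°) = sin 21° cos 20° + cos 21° sin 20° = 0.6561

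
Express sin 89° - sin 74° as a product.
sin 89° - sin 74° = 2 cos(81.5°) sin(7.5°)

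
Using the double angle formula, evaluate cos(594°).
cos(594°) = 1 - 2sin²297° = -0.5878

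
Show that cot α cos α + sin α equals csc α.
LHS = cos²α/sin α + sin α = (cos²α + sin²α)/sin α = 1/sin α = csc α = RHS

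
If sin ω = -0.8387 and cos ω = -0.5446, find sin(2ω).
sin(2ω) = 2 sin ω cos ω = 0.9135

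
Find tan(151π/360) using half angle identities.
tan(151π/360) = sin 151π/180 / (1 + cos 151π/180) = 3.867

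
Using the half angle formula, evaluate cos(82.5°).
cos(82.5°) = √((1 + cos 165°)/2) = 0.1305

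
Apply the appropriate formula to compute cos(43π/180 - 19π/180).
cos(43π/180 - 19π/180) = cos 43π/180 cos 19π/180 + sin 43π/180 sin 19π/180 = 0.9135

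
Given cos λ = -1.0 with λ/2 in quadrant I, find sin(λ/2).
sin(λ/2) = ±√((1 - cos λ)/2); positive since λ/2 ∈ QI, so sin(λ/2) = 1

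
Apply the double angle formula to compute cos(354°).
cos(354°) = 1 - 2sin²177° = 0.9945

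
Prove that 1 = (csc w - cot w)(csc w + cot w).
RHS = csc²w - cot²w = (1 + cot²w) - cot²w = 1 = LHS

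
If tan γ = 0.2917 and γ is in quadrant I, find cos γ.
cos γ = 0.96 (using tan²γ + 1 = sec²γ)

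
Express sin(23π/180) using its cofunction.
sin(23π/180) = cos(π/2 - 23π/180) = cos(67π/180)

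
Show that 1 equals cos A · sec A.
RHS = cos A · (1/cos A) = 1 = LHS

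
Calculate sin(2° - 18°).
sin(2° - 18°) = sin 2° cos 18° - cos 2° sin 18° = -0.2756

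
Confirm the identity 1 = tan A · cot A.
RHS = (sin A/cos A) · (cos A/sin A) = 1 = LHS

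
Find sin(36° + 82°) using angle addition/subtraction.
sin(36° + 82°) = sin 36° cos 82° + cos 36° sin 82° = 0.8829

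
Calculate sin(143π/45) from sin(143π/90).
sin(143π/45) = 2 sin 143π/90 cos 143π/90 = -0.5299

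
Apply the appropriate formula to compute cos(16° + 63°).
cos(16° + 63°) = cos 16° cos 63° - sin 16° sin 63° = 0.1908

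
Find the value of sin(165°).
sin(165°) = (√6-√2)/4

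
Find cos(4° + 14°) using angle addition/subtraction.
cos(4° + 14°) = cos 4° cos 14° - sin 4° sin 14° = 0.9511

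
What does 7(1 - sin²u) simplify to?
7(1 - sin²u) = 7(cos²u) (using Pythagorean identity)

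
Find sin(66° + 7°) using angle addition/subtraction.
sin(66° + 7°) = sin 66° cos 7° + cos 66° sin 7° = 0.9563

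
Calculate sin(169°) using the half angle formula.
sin(169°) = √((1 - cos 338°)/2) = 0.1908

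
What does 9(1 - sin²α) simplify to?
9(1 - sin²α) = 9(cos²α) (using Pythagorean identity)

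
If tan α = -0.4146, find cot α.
cot α = 1/tan α = -2.412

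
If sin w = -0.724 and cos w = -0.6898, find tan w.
tan w = sin w / cos w = 1.05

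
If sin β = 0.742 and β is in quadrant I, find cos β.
cos β = 0.6704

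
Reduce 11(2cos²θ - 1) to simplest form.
11(2cos²θ - 1) = 11(cos(2θ)) (using Double angle)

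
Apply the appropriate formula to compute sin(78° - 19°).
sin(78° - 19°) = sin 78° cos 19° - cos 78° sin 19° = 0.8572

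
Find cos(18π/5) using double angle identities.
cos(18π/5) = cos²9π/5 - sin²9π/5 = 0.309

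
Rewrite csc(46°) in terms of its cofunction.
csc(46°) = sec(90° - 46°) = sec(44°)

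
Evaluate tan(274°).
tan(274°) = -14.3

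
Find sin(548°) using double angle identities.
sin(548°) = 2 sin 274° cos 274° = -0.1392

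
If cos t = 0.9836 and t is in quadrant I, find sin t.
sin t = 0.1804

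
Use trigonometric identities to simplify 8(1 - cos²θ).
8(1 - cos²θ) = 8(sin²θ) (using Pythagorean identity)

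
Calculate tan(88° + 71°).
tan(88° + 71°) = (tan 88° + tan 71°)/(1 - tan 88° tan 71°) = -0.3839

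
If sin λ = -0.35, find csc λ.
csc λ = 1/sin λ = -2.857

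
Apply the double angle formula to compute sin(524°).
sin(524°) = 2 sin 262° cos 262° = 0.2756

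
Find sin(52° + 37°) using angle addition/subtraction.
sin(52° + 37°) = sin 52° cos 37° + cos 52° sin 37° = 0.9998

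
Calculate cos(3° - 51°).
cos(3° - 51°) = cos 3° cos 51° + sin 3° sin 51° = 0.6691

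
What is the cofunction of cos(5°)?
cos(5°) = sin(90° - 5°) = sin(85°)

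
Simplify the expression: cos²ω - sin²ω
cos²ω - sin²ω = cos(2ω) (using Double angle)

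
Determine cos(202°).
cos(202°) = -0.9272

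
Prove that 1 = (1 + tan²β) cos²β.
RHS = sec²β · cos²β = (1/cos²β) · cos²β = 1 = LHS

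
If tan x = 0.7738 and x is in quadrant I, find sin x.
sin x = 0.612 (using tan²x + 1 = sec²x)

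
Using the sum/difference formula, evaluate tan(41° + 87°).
tan(41° + 87°) = (tan 41° + tan 87°)/(1 - tan 41° tan 87°) = -1.28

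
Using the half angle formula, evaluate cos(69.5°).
cos(69.5°) = √((1 + cos 139°)/2) = 0.3502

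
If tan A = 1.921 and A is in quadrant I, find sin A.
sin A = 0.887 (using tan²A + 1 = sec²A)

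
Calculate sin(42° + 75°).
sin(42° + 75°) = sin 42° cos 75° + cos 42° sin 75° = 0.891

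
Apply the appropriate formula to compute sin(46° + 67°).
sin(46° + 67°) = sin 46° cos 67° + cos 46° sin 67° = 0.9205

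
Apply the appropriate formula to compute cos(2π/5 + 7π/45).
cos(2π/5 + 7π/45) = cos 2π/5 cos 7π/45 - sin 2π/5 sin 7π/45 = -0.1736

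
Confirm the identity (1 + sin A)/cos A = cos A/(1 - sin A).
LHS = (1 + sin A)(1 - sin A) / (cos A(1 - sin A)) = (1 - sin²A) / (cos A(1 - sin A)) = cos²A / (cos A(1 - sin A)) = cos A/(1 - sin A) = RHS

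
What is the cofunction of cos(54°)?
cos(54°) = sin(90° - 54°) = sin(36°)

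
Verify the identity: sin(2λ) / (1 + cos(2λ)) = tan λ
LHS = 2 sin λ cos λ / (2cos²λ) = sin λ/cos λ = tan λ = RHS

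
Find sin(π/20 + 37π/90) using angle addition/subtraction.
sin(π/20 + 37π/90) = sin π/20 cos 37π/90 + cos π/20 sin 37π/90 = 0.9925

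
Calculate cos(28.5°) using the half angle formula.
cos(28.5°) = √((1 + cos 57°)/2) = 0.8788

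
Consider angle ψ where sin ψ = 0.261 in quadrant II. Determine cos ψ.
cos ψ = ±√(1 - sin²ψ) = -0.9653 (negative in QII)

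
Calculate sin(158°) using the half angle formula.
sin(158°) = √((1 - cos 316°)/2) = 0.3746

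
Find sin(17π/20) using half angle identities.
sin(17π/20) = √((1 - cos 17π/10)/2) = 0.454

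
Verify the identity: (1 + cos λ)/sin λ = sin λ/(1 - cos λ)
RHS = sin λ(1 + cos λ) / ((1 - cos λ)(1 + cos λ)) = sin λ(1 + cos λ) / (1 - cos²λ) = sin λ(1 + cos λ) / sin²λ = (1 + cos λ)/sin λ = LHS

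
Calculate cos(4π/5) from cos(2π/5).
cos(4π/5) = cos²2π/5 - sin²2π/5 = -0.809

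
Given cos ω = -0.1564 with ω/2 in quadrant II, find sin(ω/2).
sin(ω/2) = ±√((1 - cos ω)/2); positive since ω/2 ∈ QII, so sin(ω/2) = 0.7604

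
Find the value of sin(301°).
sin(301°) = -0.8572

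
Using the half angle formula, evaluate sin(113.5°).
sin(113.5°) = √((1 - cos 227°)/2) = 0.9171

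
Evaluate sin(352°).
sin(352°) = -0.1392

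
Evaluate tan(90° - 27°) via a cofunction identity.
tan(90° - 27°) = cot(27°) = 1.963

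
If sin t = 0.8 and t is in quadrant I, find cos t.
cos t = 0.6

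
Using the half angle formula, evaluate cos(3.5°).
cos(3.5°) = √((1 + cos 7°)/2) = 0.9981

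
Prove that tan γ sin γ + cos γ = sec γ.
LHS = sin²γ/cos γ + cos γ = (sin²γ + cos²γ)/cos γ = 1/cos γ = sec γ = RHS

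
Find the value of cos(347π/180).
cos(347π/180) = 0.9744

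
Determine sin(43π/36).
sin(43π/36) = -0.5736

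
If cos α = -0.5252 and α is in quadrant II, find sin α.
sin α = 0.851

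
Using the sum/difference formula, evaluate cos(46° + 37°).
cos(46° + 37°) = cos 46° cos 37° - sin 46° sin 37° = 0.1219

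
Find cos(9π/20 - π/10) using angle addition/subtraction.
cos(9π/20 - π/10) = cos 9π/20 cos π/10 + sin 9π/20 sin π/10 = 0.454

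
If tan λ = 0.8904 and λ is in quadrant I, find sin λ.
sin λ = 0.665 (using tan²λ + 1 = sec²λ)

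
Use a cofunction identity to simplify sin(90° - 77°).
sin(90° - 77°) = cos(77°)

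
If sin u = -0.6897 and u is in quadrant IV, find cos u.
cos u = 0.7241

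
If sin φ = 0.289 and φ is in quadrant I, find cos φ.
cos φ = 0.9573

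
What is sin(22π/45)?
sin(22π/45) = 0.9994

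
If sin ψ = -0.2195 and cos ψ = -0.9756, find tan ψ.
tan ψ = sin ψ / cos ψ = 0.225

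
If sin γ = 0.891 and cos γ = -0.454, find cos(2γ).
cos(2γ) = cos²γ - sin²γ = -0.5878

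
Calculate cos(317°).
cos(317°) = 0.7314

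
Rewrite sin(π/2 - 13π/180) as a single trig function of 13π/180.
sin(π/2 - 13π/180) = cos(13π/180)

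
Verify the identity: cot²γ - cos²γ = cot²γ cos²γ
LHS = cos²γ/sin²γ - cos²γ = cos²γ(1/sin²γ - 1) = cos²γ · (1 - sin²γ)/sin²γ = cos²γ · cos²γ/sin²γ = cos²γ · cot²γ = RHS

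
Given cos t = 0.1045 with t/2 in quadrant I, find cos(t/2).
cos(t/2) = ±√((1 + cos t)/2); positive since t/2 ∈ QI, so cos(t/2) = 0.7431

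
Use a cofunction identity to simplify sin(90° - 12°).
sin(90° - 12°) = cos(12°)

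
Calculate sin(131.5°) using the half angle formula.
sin(131.5°) = √((1 - cos 263°)/2) = 0.749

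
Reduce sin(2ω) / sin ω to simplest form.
sin(2ω) / sin ω = 2 cos ω (using Double angle)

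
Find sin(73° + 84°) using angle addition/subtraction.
sin(73° + 84°) = sin 73° cos 84° + cos 73° sin 84° = 0.3907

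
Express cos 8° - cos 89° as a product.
cos 8° - cos 89° = -2 sin(48.5°) sin(-40.5°)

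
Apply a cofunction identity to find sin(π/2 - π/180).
sin(π/2 - π/180) = cos(π/180) = 0.9998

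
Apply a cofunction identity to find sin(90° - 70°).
sin(90° - 70°) = cos(70°) = 0.342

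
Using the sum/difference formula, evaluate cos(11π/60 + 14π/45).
cos(11π/60 + 14π/45) = cos 11π/60 cos 14π/45 - sin 11π/60 sin 14π/45 = 0.01745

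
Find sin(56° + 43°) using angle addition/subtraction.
sin(56° + 43°) = sin 56° cos 43° + cos 56° sin 43° = 0.9877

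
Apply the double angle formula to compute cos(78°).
cos(78°) = cos²39° - sin²39° = 0.2079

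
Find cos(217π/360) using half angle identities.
cos(217π/360) = -√((1 + cos 217π/180)/2) = -0.3173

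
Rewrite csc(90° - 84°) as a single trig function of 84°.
csc(90° - 84°) = sec(84°)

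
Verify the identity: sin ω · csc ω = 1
LHS = sin ω · (1/sin ω) = 1 = RHS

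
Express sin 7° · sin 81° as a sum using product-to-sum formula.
sin 7° sin 81° = (1/2)[cos(7°-81°) - cos(7°+81°)]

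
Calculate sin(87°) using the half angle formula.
sin(87°) = √((1 - cos 174°)/2) = 0.9986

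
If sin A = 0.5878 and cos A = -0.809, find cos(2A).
cos(2A) = cos²A - sin²A = 0.309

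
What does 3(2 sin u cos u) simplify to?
3(2 sin u cos u) = 3(sin(2u)) (using Double angle)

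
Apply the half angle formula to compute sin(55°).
sin(55°) = √((1 - cos 110°)/2) = 0.8192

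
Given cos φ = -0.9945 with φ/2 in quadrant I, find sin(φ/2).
sin(φ/2) = ±√((1 - cos φ)/2); positive since φ/2 ∈ QI, so sin(φ/2) = 0.9986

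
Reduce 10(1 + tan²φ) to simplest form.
10(1 + tan²φ) = 10(sec²φ) (using Pythagorean identity)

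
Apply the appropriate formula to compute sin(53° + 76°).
sin(53° + 76°) = sin 53° cos 76° + cos 53° sin 76° = 0.7771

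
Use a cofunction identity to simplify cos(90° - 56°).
cos(90° - 56°) = sin(56°)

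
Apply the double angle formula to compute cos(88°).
cos(88°) = cos²44° - sin²44° = 0.0349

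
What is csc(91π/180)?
csc(91π/180) = 1.0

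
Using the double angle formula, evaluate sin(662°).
sin(662°) = 2 sin 331° cos 331° = -0.848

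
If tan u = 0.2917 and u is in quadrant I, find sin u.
sin u = 0.28 (using tan²u + 1 = sec²u)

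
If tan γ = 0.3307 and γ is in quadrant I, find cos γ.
cos γ = 0.9494 (using tan²γ + 1 = sec²γ)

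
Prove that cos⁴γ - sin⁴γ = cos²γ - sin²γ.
LHS = (cos²γ - sin²γ)(cos²γ + sin²γ) = (cos²γ - sin²γ) · 1 = cos²γ - sin²γ = RHS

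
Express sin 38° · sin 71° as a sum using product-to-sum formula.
sin 38° sin 71° = (1/2)[cos(38°-71°) - cos(38°+71°)]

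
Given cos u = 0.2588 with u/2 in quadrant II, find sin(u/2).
sin(u/2) = ±√((1 - cos u)/2); positive since u/2 ∈ QII, so sin(u/2) = 0.6088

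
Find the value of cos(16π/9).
cos(16π/9) = 0.766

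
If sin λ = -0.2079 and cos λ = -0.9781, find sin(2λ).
sin(2λ) = 2 sin λ cos λ = 0.4067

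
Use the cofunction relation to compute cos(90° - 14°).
cos(90° - 14°) = sin(14°) = 0.2419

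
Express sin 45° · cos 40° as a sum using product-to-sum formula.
sin 45° cos 40° = (1/2)[sin(45°+40°) + sin(45°-40°)]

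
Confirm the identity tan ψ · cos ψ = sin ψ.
LHS = (sin ψ/cos ψ) · cos ψ = sin ψ = RHS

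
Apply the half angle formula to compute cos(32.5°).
cos(32.5°) = √((1 + cos 65°)/2) = 0.8434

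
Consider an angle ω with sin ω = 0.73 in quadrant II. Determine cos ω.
cos ω = ±√(1 - sin²ω) = -0.6834 (negative in QII)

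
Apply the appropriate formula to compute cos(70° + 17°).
cos(70° + 17°) = cos 70° cos 17° - sin 70° sin 17° = 0.05234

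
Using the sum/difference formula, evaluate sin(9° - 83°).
sin(9° - 83°) = sin 9° cos 83° - cos 9° sin 83° = -0.9613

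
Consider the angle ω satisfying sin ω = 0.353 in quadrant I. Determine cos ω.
cos ω = √(1 - sin²ω) = 0.9356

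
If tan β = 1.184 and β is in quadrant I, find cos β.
cos β = 0.6452 (using tan²β + 1 = sec²β)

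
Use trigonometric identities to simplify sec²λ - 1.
sec²λ - 1 = tan²λ (using Pythagorean identity)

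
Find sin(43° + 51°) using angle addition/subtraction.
sin(43° + 51°) = sin 43° cos 51° + cos 43° sin 51° = 0.9976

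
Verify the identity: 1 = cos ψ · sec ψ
RHS = cos ψ · (1/cos ψ) = 1 = LHS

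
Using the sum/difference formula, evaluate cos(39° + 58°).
cos(39° + 58°) = cos 39° cos 58° - sin 39° sin 58° = -0.1219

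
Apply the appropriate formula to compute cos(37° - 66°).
cos(37° - 66°) = cos 37° cos 66° + sin 37° sin 66° = 0.8746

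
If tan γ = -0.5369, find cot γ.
cot γ = 1/tan γ = -1.863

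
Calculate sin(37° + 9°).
sin(37° + 9°) = sin 37° cos 9° + cos 37° sin 9° = 0.7193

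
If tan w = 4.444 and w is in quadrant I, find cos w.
cos w = 0.2195 (using tan²w + 1 = sec²w)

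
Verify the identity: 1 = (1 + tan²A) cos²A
RHS = sec²A · cos²A = (1/cos²A) · cos²A = 1 = LHS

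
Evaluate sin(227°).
sin(227°) = -0.7314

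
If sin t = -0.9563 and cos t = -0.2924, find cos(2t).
cos(2t) = cos²t - sin²t = -0.829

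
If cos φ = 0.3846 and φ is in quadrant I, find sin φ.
sin φ = 0.9231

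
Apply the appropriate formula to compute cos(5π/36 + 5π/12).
cos(5π/36 + 5π/12) = cos 5π/36 cos 5π/12 - sin 5π/36 sin 5π/12 = -0.1736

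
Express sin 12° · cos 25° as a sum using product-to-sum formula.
sin 12° cos 25° = (1/2)[sin(12°+25°) + sin(12°-25°)]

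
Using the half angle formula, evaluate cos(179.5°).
cos(179.5°) = -√((1 + cos 359°)/2) = -1.0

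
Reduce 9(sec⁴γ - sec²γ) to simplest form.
9(sec⁴γ - sec²γ) = 9(tan⁴γ + tan²γ) (using Pythagorean)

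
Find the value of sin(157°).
sin(157°) = 0.3907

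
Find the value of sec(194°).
sec(194°) = -1.031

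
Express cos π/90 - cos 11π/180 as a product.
cos π/90 - cos 11π/180 = -2 sin(13π/360) sin(-π/40)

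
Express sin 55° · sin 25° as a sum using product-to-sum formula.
sin 55° sin 25° = (1/2)[cos(55°-25°) - cos(55°+25°)]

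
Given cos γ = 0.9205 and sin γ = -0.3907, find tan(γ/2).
tan(γ/2) = sin γ / (1 + cos γ) = -0.2034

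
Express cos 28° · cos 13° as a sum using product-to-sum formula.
cos 28° cos 13° = (1/2)[cos(28°-13°) + cos(28°+13°)]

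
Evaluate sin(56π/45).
sin(56π/45) = -0.6947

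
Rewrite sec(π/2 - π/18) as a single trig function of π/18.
sec(π/2 - π/18) = csc(π/18)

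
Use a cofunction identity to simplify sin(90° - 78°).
sin(90° - 78°) = cos(78°)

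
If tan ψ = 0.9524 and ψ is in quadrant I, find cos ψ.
cos ψ = 0.7241 (using tan²ψ + 1 = sec²ψ)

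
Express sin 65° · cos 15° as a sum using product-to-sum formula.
sin 65° cos 15° = (1/2)[sin(65°+15°) + sin(65°-15°)]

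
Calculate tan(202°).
tan(202°) = 0.404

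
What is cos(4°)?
cos(4°) = 0.9976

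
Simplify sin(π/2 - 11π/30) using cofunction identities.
sin(π/2 - 11π/30) = cos(11π/30)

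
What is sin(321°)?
sin(321°) = -0.6293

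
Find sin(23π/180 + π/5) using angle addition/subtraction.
sin(23π/180 + π/5) = sin 23π/180 cos π/5 + cos 23π/180 sin π/5 = 0.8572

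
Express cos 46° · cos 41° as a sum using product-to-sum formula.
cos 46° cos 41° = (1/2)[cos(46°-41°) + cos(46°+41°)]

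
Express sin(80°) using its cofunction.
sin(80°) = cos(90° - 80°) = cos(10°)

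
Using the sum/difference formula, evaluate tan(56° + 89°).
tan(56° + 89°) = (tan 56° + tan 89°)/(1 - tan 56° tan 89°) = -0.7002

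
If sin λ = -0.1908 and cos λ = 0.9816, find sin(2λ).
sin(2λ) = 2 sin λ cos λ = -0.3746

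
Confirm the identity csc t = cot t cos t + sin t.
RHS = cos²t/sin t + sin t = (cos²t + sin²t)/sin t = 1/sin t = csc t = LHS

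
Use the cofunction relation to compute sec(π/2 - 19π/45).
sec(π/2 - 19π/45) = csc(19π/45) = 1.031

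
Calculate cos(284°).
cos(284°) = 0.2419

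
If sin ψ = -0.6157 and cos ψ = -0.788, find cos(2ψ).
cos(2ψ) = cos²ψ - sin²ψ = 0.2419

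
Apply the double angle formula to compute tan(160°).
tan(160°) = 2 tan 80° / (1 - tan²80°) = -0.364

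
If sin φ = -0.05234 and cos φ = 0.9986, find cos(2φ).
cos(2φ) = cos²φ - sin²φ = 0.9945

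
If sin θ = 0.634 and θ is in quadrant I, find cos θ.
cos θ = 0.7733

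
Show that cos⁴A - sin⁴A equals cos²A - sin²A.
LHS = (cos²A - sin²A)(cos²A + sin²A) = (cos²A - sin²A) · 1 = cos²A - sin²A = RHS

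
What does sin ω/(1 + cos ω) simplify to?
sin ω/(1 + cos ω) = tan(ω/2) (using Half angle)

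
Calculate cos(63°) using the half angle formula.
cos(63°) = √((1 + cos 126°)/2) = 0.454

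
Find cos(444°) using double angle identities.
cos(444°) = 2cos²222° - 1 = 0.1045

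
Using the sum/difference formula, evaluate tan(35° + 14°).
tan(35° + 14°) = (tan 35° + tan 14°)/(1 - tan 35° tan 14°) = 1.15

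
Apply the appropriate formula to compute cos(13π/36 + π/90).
cos(13π/36 + π/90) = cos 13π/36 cos π/90 - sin 13π/36 sin π/90 = 0.3907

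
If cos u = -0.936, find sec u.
sec u = 1/cos u = -1.068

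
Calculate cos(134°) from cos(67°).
cos(134°) = cos²67° - sin²67° = -0.6947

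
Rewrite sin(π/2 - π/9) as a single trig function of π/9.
sin(π/2 - π/9) = cos(π/9)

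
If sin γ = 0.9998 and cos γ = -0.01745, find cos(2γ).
cos(2γ) = cos²γ - sin²γ = -0.9993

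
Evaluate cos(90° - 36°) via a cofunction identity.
cos(90° - 36°) = sin(36°) = 0.5878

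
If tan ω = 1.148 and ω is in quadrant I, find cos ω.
cos ω = 0.6568 (using tan²ω + 1 = sec²ω)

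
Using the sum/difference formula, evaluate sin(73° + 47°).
sin(73° + 47°) = sin 73° cos 47° + cos 73° sin 47° = √3/2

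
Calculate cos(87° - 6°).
cos(87° - 6°) = cos 87° cos 6° + sin 87° sin 6° = 0.1564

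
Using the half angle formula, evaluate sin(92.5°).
sin(92.5°) = √((1 - cos 185°)/2) = 0.999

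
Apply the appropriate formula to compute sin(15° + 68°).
sin(15° + 68°) = sin 15° cos 68° + cos 15° sin 68° = 0.9925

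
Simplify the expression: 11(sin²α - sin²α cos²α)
11(sin²α - sin²α cos²α) = 11(sin⁴α) (using Factoring)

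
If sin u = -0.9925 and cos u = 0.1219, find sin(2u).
sin(2u) = 2 sin u cos u = -0.242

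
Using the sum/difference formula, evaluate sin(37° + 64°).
sin(37° + 64°) = sin 37° cos 64° + cos 37° sin 64° = 0.9816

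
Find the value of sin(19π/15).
sin(19π/15) = -0.7431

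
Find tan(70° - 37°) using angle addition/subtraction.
tan(70° - 37°) = (tan 70° - tan 37°)/(1 + tan 70° tan 37°) = 0.6494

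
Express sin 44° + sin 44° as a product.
sin 44° + sin 44° = 2 sin(44°) cos(0°)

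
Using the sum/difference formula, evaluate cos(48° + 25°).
cos(48° + 25°) = cos 48° cos 25° - sin 48° sin 25° = 0.2924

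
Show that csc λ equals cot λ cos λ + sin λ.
RHS = cos²λ/sin λ + sin λ = (cos²λ + sin²λ)/sin λ = 1/sin λ = csc λ = LHS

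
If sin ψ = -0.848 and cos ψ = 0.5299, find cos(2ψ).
cos(2ψ) = cos²ψ - sin²ψ = -0.4383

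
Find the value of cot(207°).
cot(207°) = 1.963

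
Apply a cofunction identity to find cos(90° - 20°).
cos(90° - 20°) = sin(20°) = 0.342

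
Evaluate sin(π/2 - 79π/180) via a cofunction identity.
sin(π/2 - 79π/180) = cos(79π/180) = 0.1908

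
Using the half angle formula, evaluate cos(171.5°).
cos(171.5°) = -√((1 + cos 343°)/2) = -0.989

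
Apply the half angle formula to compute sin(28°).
sin(28°) = √((1 - cos 56°)/2) = 0.4695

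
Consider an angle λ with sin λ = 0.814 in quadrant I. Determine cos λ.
cos λ = √(1 - sin²λ) = 0.5809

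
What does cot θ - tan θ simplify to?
cot θ - tan θ = 2 cot(2θ) (using Double angle)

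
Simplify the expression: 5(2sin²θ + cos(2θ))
5(2sin²θ + cos(2θ)) = 5 (using Double angle)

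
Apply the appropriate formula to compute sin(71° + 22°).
sin(71° + 22°) = sin 71° cos 22° + cos 71° sin 22° = 0.9986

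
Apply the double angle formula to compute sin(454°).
sin(454°) = 2 sin 227° cos 227° = 0.9976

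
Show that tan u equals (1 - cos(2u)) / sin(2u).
RHS = 2sin²u / (2 sin u cos u) = sin u/cos u = tan u = LHS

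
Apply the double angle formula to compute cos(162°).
cos(162°) = 2cos²81° - 1 = -0.9511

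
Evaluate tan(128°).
tan(128°) = -1.28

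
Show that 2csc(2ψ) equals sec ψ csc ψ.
LHS = 2/sin(2ψ) = 2/(2 sin ψ cos ψ) = 1/(sin ψ cos ψ) = (1/cos ψ)(1/sin ψ) = sec ψ csc ψ = RHS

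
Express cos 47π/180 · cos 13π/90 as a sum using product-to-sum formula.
cos 47π/180 cos 13π/90 = (1/2)[cos(47π/180-13π/90) + cos(47π/180+13π/90)]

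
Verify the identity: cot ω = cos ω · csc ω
RHS = cos ω · (1/sin ω) = cos ω/sin ω = cot ω = LHS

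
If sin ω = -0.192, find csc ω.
csc ω = 1/sin ω = -5.208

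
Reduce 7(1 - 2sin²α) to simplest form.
7(1 - 2sin²α) = 7(cos(2α)) (using Double angle)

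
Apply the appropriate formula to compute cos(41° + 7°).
cos(41° + 7°) = cos 41° cos 7° - sin 41° sin 7° = 0.6691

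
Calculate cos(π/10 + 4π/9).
cos(π/10 + 4π/9) = cos π/10 cos 4π/9 - sin π/10 sin 4π/9 = -0.1392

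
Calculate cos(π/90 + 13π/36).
cos(π/90 + 13π/36) = cos π/90 cos 13π/36 - sin π/90 sin 13π/36 = 0.3907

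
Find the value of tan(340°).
tan(340°) = -0.364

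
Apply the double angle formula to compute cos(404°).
cos(404°) = 2cos²202° - 1 = 0.7193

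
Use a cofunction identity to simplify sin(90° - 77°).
sin(90° - 77°) = cos(77°)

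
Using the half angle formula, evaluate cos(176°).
cos(176°) = -√((1 + cos 352°)/2) = -0.9976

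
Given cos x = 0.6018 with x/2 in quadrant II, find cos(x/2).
cos(x/2) = ±√((1 + cos x)/2); negative since x/2 ∈ QII, so cos(x/2) = -0.8949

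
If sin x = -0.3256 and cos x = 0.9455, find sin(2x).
sin(2x) = 2 sin x cos x = -0.6157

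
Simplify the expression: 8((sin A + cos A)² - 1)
8((sin A + cos A)² - 1) = 8(sin(2A)) (using Pythagorean + double angle)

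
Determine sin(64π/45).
sin(64π/45) = -0.9703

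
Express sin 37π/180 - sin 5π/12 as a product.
sin 37π/180 - sin 5π/12 = 2 cos(14π/45) sin(-19π/180)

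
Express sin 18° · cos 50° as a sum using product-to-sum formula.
sin 18° cos 50° = (1/2)[sin(18°+50°) + sin(18°-50°)]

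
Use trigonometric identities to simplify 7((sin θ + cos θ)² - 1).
7((sin θ + cos θ)² - 1) = 7(sin(2θ)) (using Pythagorean + double angle)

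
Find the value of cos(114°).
cos(114°) = -0.4067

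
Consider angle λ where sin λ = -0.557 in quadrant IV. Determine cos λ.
cos λ = √(1 - sin²λ) = 0.8305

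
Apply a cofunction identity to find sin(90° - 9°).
sin(90° - 9°) = cos(9°) = 0.9877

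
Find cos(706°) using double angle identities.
cos(706°) = cos²353° - sin²353° = 0.9703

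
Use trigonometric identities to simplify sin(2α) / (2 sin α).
sin(2α) / (2 sin α) = cos α (using Double angle)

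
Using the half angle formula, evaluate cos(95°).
cos(95°) = -√((1 + cos 190°)/2) = -0.08716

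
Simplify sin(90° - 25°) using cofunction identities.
sin(90° - 25°) = cos(25°)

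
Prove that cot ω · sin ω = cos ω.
LHS = (cos ω/sin ω) · sin ω = cos ω = RHS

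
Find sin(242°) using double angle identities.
sin(242°) = 2 sin 121° cos 121° = -0.8829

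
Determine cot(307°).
cot(307°) = -0.7536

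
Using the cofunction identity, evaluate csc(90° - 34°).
csc(90° - 34°) = sec(34°) = 1.206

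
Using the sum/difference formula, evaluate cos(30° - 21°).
cos(30° - 21°) = cos 30° cos 21° + sin 30° sin 21° = 0.9877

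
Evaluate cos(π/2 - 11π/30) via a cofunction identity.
cos(π/2 - 11π/30) = sin(11π/30) = 0.9135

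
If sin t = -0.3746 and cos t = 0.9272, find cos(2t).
cos(2t) = cos²t - sin²t = 0.7194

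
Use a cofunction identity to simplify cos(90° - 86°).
cos(90° - 86°) = sin(86°)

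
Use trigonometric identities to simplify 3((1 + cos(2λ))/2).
3((1 + cos(2λ))/2) = 3(cos²λ) (using Power reduction)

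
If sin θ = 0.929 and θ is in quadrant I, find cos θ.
cos θ = 0.3701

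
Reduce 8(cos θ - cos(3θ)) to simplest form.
8(cos θ - cos(3θ)) = 8(2 sin(2θ) sin θ) (using Sum-to-product)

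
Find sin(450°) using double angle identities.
sin(450°) = 2 sin 225° cos 225° = 1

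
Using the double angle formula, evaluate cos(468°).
cos(468°) = cos²234° - sin²234° = -0.309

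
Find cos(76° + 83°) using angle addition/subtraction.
cos(76° + 83°) = cos 76° cos 83° - sin 76° sin 83° = -0.9336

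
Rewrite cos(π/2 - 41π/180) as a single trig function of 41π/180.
cos(π/2 - 41π/180) = sin(41π/180)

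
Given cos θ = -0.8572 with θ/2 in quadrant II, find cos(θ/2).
cos(θ/2) = ±√((1 + cos θ)/2); negative since θ/2 ∈ QII, so cos(θ/2) = -0.2672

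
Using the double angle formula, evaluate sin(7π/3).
sin(7π/3) = 2 sin 7π/6 cos 7π/6 = √3/2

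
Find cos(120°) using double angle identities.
cos(120°) = cos²60° - sin²60° = -1/2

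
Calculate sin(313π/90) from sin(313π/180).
sin(313π/90) = 2 sin 313π/180 cos 313π/180 = -0.9976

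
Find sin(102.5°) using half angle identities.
sin(102.5°) = √((1 - cos 205°)/2) = 0.9763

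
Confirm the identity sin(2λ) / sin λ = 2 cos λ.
LHS = 2 sin λ cos λ / sin λ = 2 cos λ = RHS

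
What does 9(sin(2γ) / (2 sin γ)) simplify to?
9(sin(2γ) / (2 sin γ)) = 9(cos γ) (using Double angle)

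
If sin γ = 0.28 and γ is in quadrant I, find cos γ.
cos γ = 0.96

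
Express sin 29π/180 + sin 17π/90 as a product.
sin 29π/180 + sin 17π/90 = 2 sin(7π/40) cos(-π/72)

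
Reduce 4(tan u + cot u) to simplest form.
4(tan u + cot u) = 4(sec u csc u) (using Quotient identities)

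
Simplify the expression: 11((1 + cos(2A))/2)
11((1 + cos(2A))/2) = 11(cos²A) (using Power reduction)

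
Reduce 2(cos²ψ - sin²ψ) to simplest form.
2(cos²ψ - sin²ψ) = 2(cos(2ψ)) (using Double angle)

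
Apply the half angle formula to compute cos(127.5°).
cos(127.5°) = -√((1 + cos 255°)/2) = -0.6088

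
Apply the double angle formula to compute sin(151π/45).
sin(151π/45) = 2 sin 151π/90 cos 151π/90 = -0.8988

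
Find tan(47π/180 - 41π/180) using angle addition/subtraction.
tan(47π/180 - 41π/180) = (tan 47π/180 - tan 41π/180)/(1 + tan 47π/180 tan 41π/180) = 0.1051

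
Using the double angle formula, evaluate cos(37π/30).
cos(37π/30) = cos²37π/60 - sin²37π/60 = -0.7431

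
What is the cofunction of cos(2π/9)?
cos(2π/9) = sin(π/2 - 2π/9) = sin(5π/18)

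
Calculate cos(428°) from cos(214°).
cos(428°) = cos²214° - sin²214° = 0.3746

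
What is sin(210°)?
sin(210°) = -1/2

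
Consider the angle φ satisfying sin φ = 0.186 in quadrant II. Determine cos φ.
cos φ = ±√(1 - sin²φ) = -0.9825 (negative in QII)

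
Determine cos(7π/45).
cos(7π/45) = 0.8829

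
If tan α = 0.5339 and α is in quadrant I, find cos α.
cos α = 0.8821 (using tan²α + 1 = sec²α)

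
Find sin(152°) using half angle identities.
sin(152°) = √((1 - cos 304°)/2) = 0.4695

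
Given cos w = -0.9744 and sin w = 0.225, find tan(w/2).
tan(w/2) = sin w / (1 + cos w) = 8.789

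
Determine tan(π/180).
tan(π/180) = 0.01746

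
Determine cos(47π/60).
cos(47π/60) = -0.7771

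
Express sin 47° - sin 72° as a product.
sin 47° - sin 72° = 2 cos(59.5°) sin(-12.5°)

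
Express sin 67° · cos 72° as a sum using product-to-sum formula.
sin 67° cos 72° = (1/2)[sin(67°+72°) + sin(67°-72°)]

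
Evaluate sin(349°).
sin(349°) = -0.1908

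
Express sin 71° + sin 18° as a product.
sin 71° + sin 18° = 2 sin(44.5°) cos(26.5°)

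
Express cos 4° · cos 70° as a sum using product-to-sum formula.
cos 4° cos 70° = (1/2)[cos(4°-70°) + cos(4°+70°)]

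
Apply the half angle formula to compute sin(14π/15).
sin(14π/15) = √((1 - cos 28π/15)/2) = 0.2079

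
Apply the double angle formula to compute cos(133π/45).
cos(133π/45) = cos²133π/90 - sin²133π/90 = -0.9903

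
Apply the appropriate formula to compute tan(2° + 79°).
tan(2° + 79°) = (tan 2° + tan 79°)/(1 - tan 2° tan 79°) = 6.314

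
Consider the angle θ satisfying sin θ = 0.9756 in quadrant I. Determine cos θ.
cos θ = √(1 - sin²θ) = 0.2196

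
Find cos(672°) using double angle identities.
cos(672°) = cos²336° - sin²336° = 0.6691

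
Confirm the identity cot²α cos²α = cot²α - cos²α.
RHS = cos²α/sin²α - cos²α = cos²α(1/sin²α - 1) = cos²α · (1 - sin²α)/sin²α = cos²α · cos²α/sin²α = cos²α · cot²α = LHS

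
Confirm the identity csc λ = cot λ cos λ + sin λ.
RHS = cos²λ/sin λ + sin λ = (cos²λ + sin²λ)/sin λ = 1/sin λ = csc λ = LHS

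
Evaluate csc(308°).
csc(308°) = -1.269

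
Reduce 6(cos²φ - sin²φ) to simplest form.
6(cos²φ - sin²φ) = 6(cos(2φ)) (using Double angle)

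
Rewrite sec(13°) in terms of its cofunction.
sec(13°) = csc(90° - 13°) = csc(77°)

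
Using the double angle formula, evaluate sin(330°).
sin(330°) = 2 sin 165° cos 165° = -1/2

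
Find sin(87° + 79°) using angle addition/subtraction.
sin(87° + 79°) = sin 87° cos 79° + cos 87° sin 79° = 0.2419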